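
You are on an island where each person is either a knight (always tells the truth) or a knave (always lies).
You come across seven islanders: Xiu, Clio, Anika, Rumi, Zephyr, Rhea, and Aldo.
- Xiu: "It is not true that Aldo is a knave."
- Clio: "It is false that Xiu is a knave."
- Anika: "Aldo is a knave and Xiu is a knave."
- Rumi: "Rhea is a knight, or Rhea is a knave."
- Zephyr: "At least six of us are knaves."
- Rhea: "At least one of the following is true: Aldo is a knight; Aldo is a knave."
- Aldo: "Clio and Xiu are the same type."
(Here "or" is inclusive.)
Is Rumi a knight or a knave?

Rumi is a knight.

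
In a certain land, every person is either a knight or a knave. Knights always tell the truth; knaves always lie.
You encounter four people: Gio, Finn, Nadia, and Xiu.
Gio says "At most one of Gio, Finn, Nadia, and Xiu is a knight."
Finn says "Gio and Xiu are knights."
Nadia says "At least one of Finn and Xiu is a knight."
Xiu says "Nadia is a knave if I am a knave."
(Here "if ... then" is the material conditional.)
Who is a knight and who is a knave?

Gio is a knave, Finn is a knave, Nadia is a knight, and Xiu is a knight.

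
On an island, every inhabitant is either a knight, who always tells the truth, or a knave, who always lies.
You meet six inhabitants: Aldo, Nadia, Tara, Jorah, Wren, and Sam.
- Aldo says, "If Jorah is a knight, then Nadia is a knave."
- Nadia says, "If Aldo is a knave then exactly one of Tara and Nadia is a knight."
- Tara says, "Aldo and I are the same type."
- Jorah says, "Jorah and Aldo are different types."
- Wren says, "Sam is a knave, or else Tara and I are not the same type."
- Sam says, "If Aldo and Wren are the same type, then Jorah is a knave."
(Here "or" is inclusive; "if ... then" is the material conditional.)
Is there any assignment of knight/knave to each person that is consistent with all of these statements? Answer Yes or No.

No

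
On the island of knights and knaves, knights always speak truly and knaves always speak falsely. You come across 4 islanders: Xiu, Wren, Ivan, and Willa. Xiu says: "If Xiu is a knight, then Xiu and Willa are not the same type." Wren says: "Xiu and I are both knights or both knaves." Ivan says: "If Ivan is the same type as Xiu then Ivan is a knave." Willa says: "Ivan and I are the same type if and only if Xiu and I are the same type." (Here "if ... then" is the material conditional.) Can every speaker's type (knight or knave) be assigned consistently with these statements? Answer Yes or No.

No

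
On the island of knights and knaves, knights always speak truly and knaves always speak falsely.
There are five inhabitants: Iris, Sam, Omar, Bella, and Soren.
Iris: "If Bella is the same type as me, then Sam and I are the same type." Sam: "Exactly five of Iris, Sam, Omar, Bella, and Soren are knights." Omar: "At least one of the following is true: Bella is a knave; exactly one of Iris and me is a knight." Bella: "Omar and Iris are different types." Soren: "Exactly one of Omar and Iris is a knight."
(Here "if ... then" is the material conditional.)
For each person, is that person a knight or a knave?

Knights: Iris and Omar. Knaves: Sam, Bella, and Soren.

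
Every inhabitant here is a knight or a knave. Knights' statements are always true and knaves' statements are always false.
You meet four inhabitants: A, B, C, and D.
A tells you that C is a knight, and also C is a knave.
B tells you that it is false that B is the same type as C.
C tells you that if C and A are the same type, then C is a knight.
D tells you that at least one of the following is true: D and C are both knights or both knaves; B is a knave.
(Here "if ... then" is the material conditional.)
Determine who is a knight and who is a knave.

Knights: D. Knaves: A, B, and C.

As a knave, A's statement "C is a knight, and also C is a knave" should be False; it is.
B is a knave, and the claim "it is false that B is the same type as C" is indeed False.
Since C is a knave, "if C and A are the same type, then C is a knight" needs to be False, which holds.
D is a knight; "at least one of the following is true: D and C are both knights or both knaves; B is a knave" is true, as required.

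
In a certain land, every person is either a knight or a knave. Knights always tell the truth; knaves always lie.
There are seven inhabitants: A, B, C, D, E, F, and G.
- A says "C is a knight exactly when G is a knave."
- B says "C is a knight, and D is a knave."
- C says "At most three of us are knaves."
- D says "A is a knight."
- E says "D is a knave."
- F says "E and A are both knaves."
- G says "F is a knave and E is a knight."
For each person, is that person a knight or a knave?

Knights: B, C, E, and G. Knaves: A, D, and F.

As a knave, A's statement "C is a knight exactly when G is a knave" should be False; it is.
As a knight, B's statement "C is a knight, and D is a knave" should be true; it is.
As a knight, C's statement "at most three of us are knaves" should be true; it is.
D is a knave, so "A is a knight" must be False — and it is.
Since E is a knight, "D is a knave" needs to be true, which holds.
F is a knave, so "E and A are both knaves" must be False — and it is.
G is a knight, so "F is a knave and E is a knight" must be true — and it is.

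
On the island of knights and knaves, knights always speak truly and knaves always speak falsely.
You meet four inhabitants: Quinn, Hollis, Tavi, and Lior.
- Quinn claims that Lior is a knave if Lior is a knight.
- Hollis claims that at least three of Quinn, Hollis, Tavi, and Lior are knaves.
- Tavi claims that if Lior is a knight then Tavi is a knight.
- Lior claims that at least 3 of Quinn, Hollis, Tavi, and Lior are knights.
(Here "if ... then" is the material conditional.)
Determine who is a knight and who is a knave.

Knights: Quinn and Tavi. Knaves: Hollis and Lior.

Quinn (knight): "Lior is a knave if Lior is a knight" — true. ✓
Hollis is a knave, and the claim "at least three of Quinn, Hollis, Tavi, and Lior are knaves" is indeed false.
Tavi is a knight; "if Lior is a knight then Tavi is a knight" is true, as required.
As a knave, Lior's statement "at least 3 of Quinn, Hollis, Tavi, and Lior are knights" should be false; it is.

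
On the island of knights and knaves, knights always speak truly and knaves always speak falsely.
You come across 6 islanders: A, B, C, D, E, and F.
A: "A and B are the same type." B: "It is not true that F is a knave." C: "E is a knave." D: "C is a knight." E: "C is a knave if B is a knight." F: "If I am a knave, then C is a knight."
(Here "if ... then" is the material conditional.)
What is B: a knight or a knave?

B is a knight.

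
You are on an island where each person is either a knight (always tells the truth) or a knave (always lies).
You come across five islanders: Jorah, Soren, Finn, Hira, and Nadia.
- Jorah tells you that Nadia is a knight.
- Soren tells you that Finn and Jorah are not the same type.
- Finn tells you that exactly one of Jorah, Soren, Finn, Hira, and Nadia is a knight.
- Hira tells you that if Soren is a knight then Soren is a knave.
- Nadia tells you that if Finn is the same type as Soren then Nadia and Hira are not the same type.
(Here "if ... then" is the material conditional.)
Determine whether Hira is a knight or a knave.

Hira is a knave.

Consistent assignments: {Jorah=knight, Soren=knight, Finn=knave, Hira=knave, Nadia=knight}
In every consistent assignment, Hira is a knave.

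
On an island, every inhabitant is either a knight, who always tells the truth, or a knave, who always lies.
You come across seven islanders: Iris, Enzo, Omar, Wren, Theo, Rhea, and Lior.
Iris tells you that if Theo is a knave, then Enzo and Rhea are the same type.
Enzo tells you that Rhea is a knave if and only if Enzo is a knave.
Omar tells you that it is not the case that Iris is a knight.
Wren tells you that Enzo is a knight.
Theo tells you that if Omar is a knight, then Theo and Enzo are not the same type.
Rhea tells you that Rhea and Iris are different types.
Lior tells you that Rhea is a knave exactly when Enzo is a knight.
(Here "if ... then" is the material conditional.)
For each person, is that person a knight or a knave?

Knights: Omar, Rhea, and Lior. Knaves: Iris, Enzo, Wren, and Theo.

Iris is a knave, so "if Theo is a knave, then Enzo and Rhea are the same type" must be False — and it is.
Enzo (knave): "Rhea is a knave if and only if Enzo is a knave" — False. ✓
As a knight, Omar's statement "it is not the case that Iris is a knight" should be true; it is.
Since Wren is a knave, "Enzo is a knight" needs to be False, which holds.
Theo (knave): "if Omar is a knight, then Theo and Enzo are not the same type" — False. ✓
Rhea is a knight, and the claim "Rhea and Iris are different types" is indeed true.
As a knight, Lior's statement "Rhea is a knave exactly when Enzo is a knight" should be true; it is.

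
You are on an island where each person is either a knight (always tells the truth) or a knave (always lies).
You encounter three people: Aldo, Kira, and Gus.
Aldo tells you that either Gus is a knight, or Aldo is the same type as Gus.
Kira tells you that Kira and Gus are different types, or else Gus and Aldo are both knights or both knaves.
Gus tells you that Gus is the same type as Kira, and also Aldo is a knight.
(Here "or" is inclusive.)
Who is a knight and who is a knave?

Suppose Aldo is a knave. Then Aldo's statement "either Gus is a knight, or Aldo is the same type as Gus" would have to be false. Checking the 4 ways to assign the others, none is consistent with every speaker.
(For instance, with Kira=knight, Gus=knight, Aldo's claim "either Gus is a knight, or Aldo is the same type as Gus" comes out true where it would need to be false.)
So Aldo must be a knight, making "either Gus is a knight, or Aldo is the same type as Gus" true. Taking Aldo=knight, Kira=knight, Gus=knight, each remaining statement checks out:
  Kira (knight): "Kira and Gus are different types, or else Gus and Aldo are both knights or both knaves" — true. ✓
  Gus (knight): "Gus is the same type as Kira, and also Aldo is a knight" — true. ✓
This is the unique consistent assignment.

Aldo is a knight, Kira is a knight, and Gus is a knight.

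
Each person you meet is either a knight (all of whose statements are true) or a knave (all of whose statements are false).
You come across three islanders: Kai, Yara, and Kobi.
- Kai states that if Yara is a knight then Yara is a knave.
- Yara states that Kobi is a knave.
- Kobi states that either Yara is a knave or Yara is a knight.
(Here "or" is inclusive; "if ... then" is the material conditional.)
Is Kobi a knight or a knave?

Kobi is a knight.

Consistent assignments: {Kai=knight, Yara=knave, Kobi=knight}
In every consistent assignment, Kobi is a knight.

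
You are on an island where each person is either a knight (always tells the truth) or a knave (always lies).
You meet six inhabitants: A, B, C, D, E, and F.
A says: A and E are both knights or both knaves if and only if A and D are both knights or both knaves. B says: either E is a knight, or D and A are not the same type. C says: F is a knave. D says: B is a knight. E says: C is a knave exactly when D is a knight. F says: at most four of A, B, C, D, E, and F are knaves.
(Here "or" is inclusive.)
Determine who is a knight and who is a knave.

Since A is a knight, "A and E are both knights or both knaves if and only if A and D are both knights or both knaves" needs to be true, which holds.
B (knight): "either E is a knight, or D and A are not the same type" — true. ✓
C is a knave, and the claim "F is a knave" is indeed false.
D is a knight, so "B is a knight" must be true — and it is.
As a knight, E's statement "C is a knave exactly when D is a knight" should be true; it is.
F is a knight, and the claim "at most four of A, B, C, D, E, and F are knaves" is indeed true.

A is a knight, B is a knight, C is a knave, D is a knight, E is a knight, and F is a knight.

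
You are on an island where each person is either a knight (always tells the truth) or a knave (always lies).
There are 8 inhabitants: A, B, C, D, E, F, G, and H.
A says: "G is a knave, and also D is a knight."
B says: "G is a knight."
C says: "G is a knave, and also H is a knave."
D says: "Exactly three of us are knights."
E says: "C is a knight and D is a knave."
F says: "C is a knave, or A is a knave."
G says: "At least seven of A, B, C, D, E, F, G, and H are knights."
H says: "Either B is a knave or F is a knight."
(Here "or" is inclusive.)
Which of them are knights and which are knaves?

A is a knave, and the claim "G is a knave, and also D is a knight" is indeed False.
Since B is a knave, "G is a knight" needs to be False, which holds.
As a knave, C's statement "G is a knave, and also H is a knave" should be False; it is.
D is a knave, so "exactly three of us are knights" must be False — and it is.
Since E is a knave, "C is a knight and D is a knave" needs to be False, which holds.
F is a knight, so "C is a knave, or A is a knave" must be True — and it is.
G (knave): "at least seven of A, B, C, D, E, F, G, and H are knights" — False. ✓
As a knight, H's statement "either B is a knave or F is a knight" should be True; it is.

A is a knave, B is a knave, C is a knave, D is a knave, E is a knave, F is a knight, G is a knave, and H is a knight.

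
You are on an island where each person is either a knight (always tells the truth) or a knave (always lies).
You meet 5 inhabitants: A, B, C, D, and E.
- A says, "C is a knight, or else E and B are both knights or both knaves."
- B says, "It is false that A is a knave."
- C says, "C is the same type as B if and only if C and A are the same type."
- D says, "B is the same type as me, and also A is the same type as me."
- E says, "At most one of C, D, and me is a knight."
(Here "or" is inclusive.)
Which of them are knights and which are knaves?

A is a knight, B is a knight, C is a knight, D is a knight, and E is a knave.

A (knight): "C is a knight, or else E and B are both knights or both knaves" — true. ✓
B is a knight, and the claim "it is false that A is a knave" is indeed true.
C (knight): "C is the same type as B if and only if C and A are the same type" — true. ✓
D is a knight, and the claim "B is the same type as me, and also A is the same type as me" is indeed true.
E is a knave, so "at most one of C, D, and me is a knight" must be false — and it is.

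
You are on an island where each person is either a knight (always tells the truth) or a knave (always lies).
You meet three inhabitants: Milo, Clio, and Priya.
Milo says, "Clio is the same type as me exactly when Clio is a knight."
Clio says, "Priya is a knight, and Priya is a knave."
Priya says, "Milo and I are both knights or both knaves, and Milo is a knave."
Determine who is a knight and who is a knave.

Suppose Milo is a knave. Then Milo's statement "Clio is the same type as me exactly when Clio is a knight" would have to be false. Checking the 4 ways to assign the others, none is consistent with every speaker.
(For instance, with Clio=knave, Priya=knave, Priya's claim "Milo and I are both knights or both knaves, and Milo is a knave" comes out true where it would need to be false.)
So Milo must be a knight, making "Clio is the same type as me exactly when Clio is a knight" true. Taking Milo=knight, Clio=knave, Priya=knave, each remaining statement checks out:
  Clio (knave): "Priya is a knight, and Priya is a knave" — false. ✓
  Priya (knave): "Milo and I are both knights or both knaves, and Milo is a knave" — false. ✓
This is the unique consistent assignment.

Knights: Milo. Knaves: Clio and Priya.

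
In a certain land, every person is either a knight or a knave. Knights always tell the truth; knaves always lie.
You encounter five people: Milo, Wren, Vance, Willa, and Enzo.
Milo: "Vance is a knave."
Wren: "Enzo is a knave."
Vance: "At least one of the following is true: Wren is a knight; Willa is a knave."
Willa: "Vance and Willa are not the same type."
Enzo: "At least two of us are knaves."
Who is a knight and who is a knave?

Knights: Milo, Willa, and Enzo. Knaves: Wren and Vance.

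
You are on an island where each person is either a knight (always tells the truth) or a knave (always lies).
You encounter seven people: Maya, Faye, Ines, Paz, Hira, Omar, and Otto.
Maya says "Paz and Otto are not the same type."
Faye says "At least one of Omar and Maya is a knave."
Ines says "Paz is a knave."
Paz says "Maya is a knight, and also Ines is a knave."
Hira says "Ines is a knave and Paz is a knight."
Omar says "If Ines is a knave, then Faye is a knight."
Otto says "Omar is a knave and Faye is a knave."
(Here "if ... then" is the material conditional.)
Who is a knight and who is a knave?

Maya is a knave, Faye is a knight, Ines is a knight, Paz is a knave, Hira is a knave, Omar is a knight, and Otto is a knave.

Maya is a knave; "Paz and Otto are not the same type" is false, as required.
Faye (knight): "at least one of Omar and Maya is a knave" — true. ✓
As a knight, Ines's statement "Paz is a knave" should be true; it is.
Since Paz is a knave, "Maya is a knight, and also Ines is a knave" needs to be false, which holds.
Hira is a knave, and the claim "Ines is a knave and Paz is a knight" is indeed false.
As a knight, Omar's statement "if Ines is a knave, then Faye is a knight" should be true; it is.
Otto is a knave; "Omar is a knave and Faye is a knave" is false, as required.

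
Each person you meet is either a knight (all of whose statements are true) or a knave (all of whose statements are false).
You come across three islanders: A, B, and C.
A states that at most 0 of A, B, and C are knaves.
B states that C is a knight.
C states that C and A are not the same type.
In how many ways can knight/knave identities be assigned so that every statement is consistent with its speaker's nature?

Consistent assignments:
  A=knave, B=knight, C=knight
  A=knave, B=knave, C=knave

2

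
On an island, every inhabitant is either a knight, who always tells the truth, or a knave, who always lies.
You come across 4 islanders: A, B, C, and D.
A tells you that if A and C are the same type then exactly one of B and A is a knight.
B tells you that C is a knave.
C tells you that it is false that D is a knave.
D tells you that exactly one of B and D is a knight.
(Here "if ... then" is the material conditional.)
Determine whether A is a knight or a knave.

A is a knight.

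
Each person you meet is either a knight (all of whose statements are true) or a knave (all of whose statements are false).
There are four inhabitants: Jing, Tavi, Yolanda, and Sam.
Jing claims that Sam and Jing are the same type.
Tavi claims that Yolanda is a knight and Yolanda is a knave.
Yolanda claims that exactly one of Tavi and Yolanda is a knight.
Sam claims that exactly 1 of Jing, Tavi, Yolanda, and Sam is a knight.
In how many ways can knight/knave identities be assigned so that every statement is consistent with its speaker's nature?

Consistent assignments:
  Jing=knave, Tavi=knave, Yolanda=knave, Sam=knight

1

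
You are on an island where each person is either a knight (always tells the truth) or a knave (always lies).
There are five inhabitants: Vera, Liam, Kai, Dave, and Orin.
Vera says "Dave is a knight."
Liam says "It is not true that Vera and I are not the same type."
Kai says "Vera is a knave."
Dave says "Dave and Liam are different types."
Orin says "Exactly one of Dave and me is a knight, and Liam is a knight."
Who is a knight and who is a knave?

Vera is a knight, Liam is a knave, Kai is a knave, Dave is a knight, and Orin is a knave.

Suppose Vera is a knave. Then Vera's statement "Dave is a knight" would have to be false. Checking the 16 ways to assign the others, none is consistent with every speaker.
(For instance, with Liam=knave, Kai=knave, Dave=knight, Orin=knave, Vera's claim "Dave is a knight" comes out true where it would need to be false.)
So Vera must be a knight, making "Dave is a knight" true. Taking Vera=knight, Liam=knave, Kai=knave, Dave=knight, Orin=knave, each remaining statement checks out:
  Liam (knave): "it is not true that Vera and I are not the same type" — false. ✓
  Kai (knave): "Vera is a knave" — false. ✓
  Dave (knight): "Dave and Liam are different types" — true. ✓
  Orin (knave): "exactly one of Dave and me is a knight, and Liam is a knight" — false. ✓
This is the unique consistent assignment.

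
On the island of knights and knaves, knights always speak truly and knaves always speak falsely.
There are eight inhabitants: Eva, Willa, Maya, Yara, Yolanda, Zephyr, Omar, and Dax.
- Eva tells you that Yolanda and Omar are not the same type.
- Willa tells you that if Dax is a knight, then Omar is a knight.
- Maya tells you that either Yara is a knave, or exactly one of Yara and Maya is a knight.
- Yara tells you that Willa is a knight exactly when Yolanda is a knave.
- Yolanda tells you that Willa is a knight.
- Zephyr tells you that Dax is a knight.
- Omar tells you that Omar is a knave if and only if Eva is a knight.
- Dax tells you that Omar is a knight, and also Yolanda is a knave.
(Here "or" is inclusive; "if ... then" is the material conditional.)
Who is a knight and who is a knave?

As a knave, Eva's statement "Yolanda and Omar are not the same type" should be False; it is.
Willa (knight): "if Dax is a knight, then Omar is a knight" — true. ✓
As a knight, Maya's statement "either Yara is a knave, or exactly one of Yara and Maya is a knight" should be true; it is.
Yara is a knave; "Willa is a knight exactly when Yolanda is a knave" is False, as required.
As a knight, Yolanda's statement "Willa is a knight" should be true; it is.
Zephyr is a knave, so "Dax is a knight" must be False — and it is.
Omar is a knight; "Omar is a knave if and only if Eva is a knight" is true, as required.
Dax (knave): "Omar is a knight, and also Yolanda is a knave" — False. ✓

Knights: Willa, Maya, Yolanda, and Omar. Knaves: Eva, Yara, Zephyr, and Dax.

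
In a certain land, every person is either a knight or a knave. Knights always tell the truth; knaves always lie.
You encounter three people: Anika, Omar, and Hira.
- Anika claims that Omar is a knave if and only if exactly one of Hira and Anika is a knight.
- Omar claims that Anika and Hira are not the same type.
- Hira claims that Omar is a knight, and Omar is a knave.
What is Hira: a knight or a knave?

Consistent assignments: {Anika=knave, Omar=knave, Hira=knave}
In every consistent assignment, Hira is a knave.

Hira is a knave.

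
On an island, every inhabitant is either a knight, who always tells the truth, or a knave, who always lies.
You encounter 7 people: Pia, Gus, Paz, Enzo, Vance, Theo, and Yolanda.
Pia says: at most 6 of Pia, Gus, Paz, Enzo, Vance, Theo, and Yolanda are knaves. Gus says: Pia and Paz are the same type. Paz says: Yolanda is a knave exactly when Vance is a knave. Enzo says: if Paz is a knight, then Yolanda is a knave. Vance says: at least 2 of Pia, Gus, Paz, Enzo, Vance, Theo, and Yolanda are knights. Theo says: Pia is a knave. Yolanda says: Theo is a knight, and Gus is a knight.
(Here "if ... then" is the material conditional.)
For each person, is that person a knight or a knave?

Pia is a knight, Gus is a knave, Paz is a knave, Enzo is a knight, Vance is a knight, Theo is a knave, and Yolanda is a knave.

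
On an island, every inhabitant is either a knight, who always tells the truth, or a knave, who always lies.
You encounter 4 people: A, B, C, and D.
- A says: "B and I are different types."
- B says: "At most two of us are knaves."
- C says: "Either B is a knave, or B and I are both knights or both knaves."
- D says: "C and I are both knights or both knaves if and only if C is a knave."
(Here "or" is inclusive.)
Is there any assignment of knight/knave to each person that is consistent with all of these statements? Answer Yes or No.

No

Checking all 16 assignments, each has at least one speaker whose statement's truth value contradicts their type.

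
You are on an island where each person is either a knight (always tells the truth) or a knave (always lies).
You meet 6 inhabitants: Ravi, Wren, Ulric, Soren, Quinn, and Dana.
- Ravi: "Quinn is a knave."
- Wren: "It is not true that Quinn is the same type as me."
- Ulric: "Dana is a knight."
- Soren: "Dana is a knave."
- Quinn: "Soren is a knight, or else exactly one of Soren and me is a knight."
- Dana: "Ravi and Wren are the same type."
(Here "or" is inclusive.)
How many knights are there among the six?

4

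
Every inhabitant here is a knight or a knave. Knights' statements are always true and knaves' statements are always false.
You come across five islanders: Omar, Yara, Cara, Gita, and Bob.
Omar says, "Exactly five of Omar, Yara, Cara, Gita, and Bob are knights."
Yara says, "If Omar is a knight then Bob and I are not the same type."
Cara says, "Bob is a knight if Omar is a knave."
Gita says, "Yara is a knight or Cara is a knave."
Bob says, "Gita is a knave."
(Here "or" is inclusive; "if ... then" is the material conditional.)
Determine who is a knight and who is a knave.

Omar is a knave, Yara is a knight, Cara is a knave, Gita is a knight, and Bob is a knave.

Since Omar is a knave, "exactly five of Omar, Yara, Cara, Gita, and Bob are knights" needs to be false, which holds.
Yara is a knight, and the claim "if Omar is a knight then Bob and I are not the same type" is indeed true.
As a knave, Cara's statement "Bob is a knight if Omar is a knave" should be false; it is.
Gita is a knight; "Yara is a knight or Cara is a knave" is true, as required.
As a knave, Bob's statement "Gita is a knave" should be false; it is.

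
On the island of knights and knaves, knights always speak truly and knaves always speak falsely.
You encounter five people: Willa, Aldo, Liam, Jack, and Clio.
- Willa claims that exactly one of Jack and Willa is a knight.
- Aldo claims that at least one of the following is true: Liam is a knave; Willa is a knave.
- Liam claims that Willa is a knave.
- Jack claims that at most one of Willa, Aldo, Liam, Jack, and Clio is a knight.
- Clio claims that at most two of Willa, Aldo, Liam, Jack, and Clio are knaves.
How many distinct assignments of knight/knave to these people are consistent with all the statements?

Consistent assignments:
  Willa=knight, Aldo=knight, Liam=knave, Jack=knave, Clio=knight
  Willa=knight, Aldo=knight, Liam=knave, Jack=knave, Clio=knave
  Willa=knave, Aldo=knight, Liam=knight, Jack=knave, Clio=knight
  Willa=knave, Aldo=knight, Liam=knight, Jack=knave, Clio=knave

4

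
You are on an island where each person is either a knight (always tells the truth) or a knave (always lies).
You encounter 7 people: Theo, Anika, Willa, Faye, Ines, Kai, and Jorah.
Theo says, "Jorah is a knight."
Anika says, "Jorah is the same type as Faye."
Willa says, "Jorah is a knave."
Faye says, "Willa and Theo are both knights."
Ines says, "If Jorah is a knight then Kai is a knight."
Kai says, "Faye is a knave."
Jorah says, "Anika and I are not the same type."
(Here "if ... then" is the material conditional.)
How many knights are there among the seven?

4

The unique consistent assignment is Theo=knight, Anika=knave, Willa=knave, Faye=knave, Ines=knight, Kai=knight, Jorah=knight.
That has 4 knights.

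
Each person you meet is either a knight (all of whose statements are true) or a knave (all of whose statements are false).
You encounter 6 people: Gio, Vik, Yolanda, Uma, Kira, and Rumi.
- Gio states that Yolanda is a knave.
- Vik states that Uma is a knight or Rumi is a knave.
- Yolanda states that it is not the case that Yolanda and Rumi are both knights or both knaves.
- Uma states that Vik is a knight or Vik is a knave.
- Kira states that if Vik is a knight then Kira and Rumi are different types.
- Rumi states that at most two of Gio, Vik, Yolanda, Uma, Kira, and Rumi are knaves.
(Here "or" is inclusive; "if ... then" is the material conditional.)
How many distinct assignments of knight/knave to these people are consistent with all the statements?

2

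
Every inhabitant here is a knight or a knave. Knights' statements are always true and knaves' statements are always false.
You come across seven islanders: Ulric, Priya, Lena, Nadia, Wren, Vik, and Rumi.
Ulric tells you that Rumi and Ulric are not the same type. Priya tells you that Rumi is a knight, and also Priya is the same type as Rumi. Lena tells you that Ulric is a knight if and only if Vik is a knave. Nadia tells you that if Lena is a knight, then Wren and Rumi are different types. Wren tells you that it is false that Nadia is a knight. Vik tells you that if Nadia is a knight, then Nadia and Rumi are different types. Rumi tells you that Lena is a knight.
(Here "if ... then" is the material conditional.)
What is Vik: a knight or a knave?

Consistent assignments: {Ulric=knight, Priya=knave, Lena=knave, Nadia=knight, Wren=knave, Vik=knight, Rumi=knave}
In every consistent assignment, Vik is a knight.

Vik is a knight.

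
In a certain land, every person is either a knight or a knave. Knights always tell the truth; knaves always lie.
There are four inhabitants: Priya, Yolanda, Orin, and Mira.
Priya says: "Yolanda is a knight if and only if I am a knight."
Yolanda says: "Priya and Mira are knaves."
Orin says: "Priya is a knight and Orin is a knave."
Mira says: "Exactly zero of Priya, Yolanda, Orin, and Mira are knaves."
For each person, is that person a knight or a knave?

Since Priya is a knave, "Yolanda is a knight if and only if I am a knight" needs to be false, which holds.
Since Yolanda is a knight, "Priya and Mira are knaves" needs to be True, which holds.
Orin is a knave, so "Priya is a knight and Orin is a knave" must be false — and it is.
As a knave, Mira's statement "exactly zero of Priya, Yolanda, Orin, and Mira are knaves" should be false; it is.

Knights: Yolanda. Knaves: Priya, Orin, and Mira.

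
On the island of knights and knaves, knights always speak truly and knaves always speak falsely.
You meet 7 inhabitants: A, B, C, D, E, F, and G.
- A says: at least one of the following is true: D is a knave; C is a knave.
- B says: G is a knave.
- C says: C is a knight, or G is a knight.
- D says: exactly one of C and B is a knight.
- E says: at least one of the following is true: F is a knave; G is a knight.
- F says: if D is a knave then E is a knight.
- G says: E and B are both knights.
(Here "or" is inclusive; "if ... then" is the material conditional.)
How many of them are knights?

4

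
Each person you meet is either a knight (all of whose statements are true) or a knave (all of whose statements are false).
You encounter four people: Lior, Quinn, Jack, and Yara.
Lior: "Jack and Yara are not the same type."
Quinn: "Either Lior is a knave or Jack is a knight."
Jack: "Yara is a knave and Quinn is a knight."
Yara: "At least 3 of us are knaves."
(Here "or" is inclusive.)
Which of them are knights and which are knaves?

Lior is a knight, Quinn is a knight, Jack is a knight, and Yara is a knave.

Suppose Lior is a knave. Then Lior's statement "Jack and Yara are not the same type" would have to be false. Checking the 8 ways to assign the others, none is consistent with every speaker.
(For instance, with Quinn=knight, Jack=knight, Yara=knave, Lior's claim "Jack and Yara are not the same type" comes out true where it would need to be false.)
So Lior must be a knight, making "Jack and Yara are not the same type" true. Taking Lior=knight, Quinn=knight, Jack=knight, Yara=knave, each remaining statement checks out:
  Quinn (knight): "either Lior is a knave or Jack is a knight" — true. ✓
  Jack (knight): "Yara is a knave and Quinn is a knight" — true. ✓
  Yara (knave): "at least 3 of us are knaves" — false. ✓
This is the unique consistent assignment.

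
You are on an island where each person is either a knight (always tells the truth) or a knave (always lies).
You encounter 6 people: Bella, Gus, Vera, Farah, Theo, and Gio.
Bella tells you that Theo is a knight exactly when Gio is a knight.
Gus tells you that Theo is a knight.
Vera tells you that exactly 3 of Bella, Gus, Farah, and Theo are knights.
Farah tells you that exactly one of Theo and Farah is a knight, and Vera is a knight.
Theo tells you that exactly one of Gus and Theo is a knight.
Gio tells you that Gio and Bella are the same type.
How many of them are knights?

1

The unique consistent assignment is Bella=knight, Gus=knave, Vera=knave, Farah=knave, Theo=knave, Gio=knave.
That has 1 knight.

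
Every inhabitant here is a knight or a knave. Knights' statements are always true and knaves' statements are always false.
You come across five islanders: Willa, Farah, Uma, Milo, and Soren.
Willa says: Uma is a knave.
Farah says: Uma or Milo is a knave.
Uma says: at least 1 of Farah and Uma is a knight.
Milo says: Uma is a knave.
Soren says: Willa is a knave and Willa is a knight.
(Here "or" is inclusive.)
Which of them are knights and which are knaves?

Willa is a knave, Farah is a knight, Uma is a knight, Milo is a knave, and Soren is a knave.

Willa is a knave; "Uma is a knave" is false, as required.
Farah is a knight, and the claim "Uma or Milo is a knave" is indeed True.
Uma is a knight; "at least 1 of Farah and Uma is a knight" is True, as required.
Milo is a knave; "Uma is a knave" is false, as required.
Since Soren is a knave, "Willa is a knave and Willa is a knight" needs to be false, which holds.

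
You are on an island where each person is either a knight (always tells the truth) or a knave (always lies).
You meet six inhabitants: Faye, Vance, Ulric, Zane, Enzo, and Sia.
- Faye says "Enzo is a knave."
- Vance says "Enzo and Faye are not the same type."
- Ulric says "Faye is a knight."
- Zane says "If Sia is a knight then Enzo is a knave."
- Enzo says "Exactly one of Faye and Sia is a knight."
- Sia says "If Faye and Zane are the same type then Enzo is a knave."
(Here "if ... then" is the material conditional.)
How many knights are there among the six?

5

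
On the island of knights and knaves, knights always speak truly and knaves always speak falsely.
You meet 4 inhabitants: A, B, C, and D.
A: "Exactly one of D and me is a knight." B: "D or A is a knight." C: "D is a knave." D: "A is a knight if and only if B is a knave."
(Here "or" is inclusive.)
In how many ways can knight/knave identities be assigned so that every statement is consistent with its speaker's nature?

2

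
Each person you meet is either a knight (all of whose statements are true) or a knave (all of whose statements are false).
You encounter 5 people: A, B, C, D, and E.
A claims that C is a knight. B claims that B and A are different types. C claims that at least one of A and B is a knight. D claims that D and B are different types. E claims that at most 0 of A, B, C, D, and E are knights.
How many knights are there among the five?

The unique consistent assignment is A=knave, B=knave, C=knave, D=knight, E=knave.
That has 1 knight.

1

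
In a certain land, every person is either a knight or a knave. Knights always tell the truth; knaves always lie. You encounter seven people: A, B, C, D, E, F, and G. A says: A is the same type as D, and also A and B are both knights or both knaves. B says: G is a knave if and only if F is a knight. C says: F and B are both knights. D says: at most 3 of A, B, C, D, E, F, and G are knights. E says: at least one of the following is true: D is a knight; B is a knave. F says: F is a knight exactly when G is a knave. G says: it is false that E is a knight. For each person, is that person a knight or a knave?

A is a knave; "A is the same type as D, and also A and B are both knights or both knaves" is false, as required.
As a knave, B's statement "G is a knave if and only if F is a knight" should be false; it is.
C is a knave; "F and B are both knights" is false, as required.
As a knight, D's statement "at most 3 of A, B, C, D, E, F, and G are knights" should be True; it is.
E is a knight; "at least one of the following is true: D is a knight; B is a knave" is True, as required.
F is a knave, so "F is a knight exactly when G is a knave" must be false — and it is.
Since G is a knave, "it is false that E is a knight" needs to be false, which holds.

Knights: D and E. Knaves: A, B, C, F, and G.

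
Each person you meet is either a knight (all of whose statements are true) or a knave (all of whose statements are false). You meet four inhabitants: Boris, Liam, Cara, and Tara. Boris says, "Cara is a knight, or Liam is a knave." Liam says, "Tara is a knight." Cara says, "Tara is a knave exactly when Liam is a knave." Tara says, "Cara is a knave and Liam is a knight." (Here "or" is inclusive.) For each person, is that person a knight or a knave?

Boris is a knight, and the claim "Cara is a knight, or Liam is a knave" is indeed true.
Liam (knave): "Tara is a knight" — false. ✓
Since Cara is a knight, "Tara is a knave exactly when Liam is a knave" needs to be true, which holds.
Tara (knave): "Cara is a knave and Liam is a knight" — false. ✓

Knights: Boris and Cara. Knaves: Liam and Tara.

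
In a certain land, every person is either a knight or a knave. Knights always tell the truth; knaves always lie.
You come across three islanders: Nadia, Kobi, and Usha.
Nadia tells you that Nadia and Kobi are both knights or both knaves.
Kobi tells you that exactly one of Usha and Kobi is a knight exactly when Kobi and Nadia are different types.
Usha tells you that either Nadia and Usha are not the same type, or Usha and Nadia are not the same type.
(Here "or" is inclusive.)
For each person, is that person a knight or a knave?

Nadia is a knave, Kobi is a knight, and Usha is a knave.

Nadia (knave): "Nadia and Kobi are both knights or both knaves" — false. ✓
Kobi (knight): "exactly one of Usha and Kobi is a knight exactly when Kobi and Nadia are different types" — true. ✓
Usha is a knave, so "either Nadia and Usha are not the same type, or Usha and Nadia are not the same type" must be false — and it is.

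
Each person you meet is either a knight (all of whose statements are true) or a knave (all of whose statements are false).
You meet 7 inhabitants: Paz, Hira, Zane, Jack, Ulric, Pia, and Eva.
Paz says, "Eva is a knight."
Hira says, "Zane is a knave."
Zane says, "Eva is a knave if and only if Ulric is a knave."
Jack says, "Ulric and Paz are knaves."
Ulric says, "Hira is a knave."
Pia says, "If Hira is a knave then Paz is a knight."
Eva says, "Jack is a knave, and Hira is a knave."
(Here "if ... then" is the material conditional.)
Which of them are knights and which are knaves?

Since Paz is a knight, "Eva is a knight" needs to be True, which holds.
Hira is a knave, and the claim "Zane is a knave" is indeed false.
Zane is a knight, and the claim "Eva is a knave if and only if Ulric is a knave" is indeed True.
Jack (knave): "Ulric and Paz are knaves" — false. ✓
Since Ulric is a knight, "Hira is a knave" needs to be True, which holds.
Pia is a knight, and the claim "if Hira is a knave then Paz is a knight" is indeed True.
Eva is a knight, so "Jack is a knave, and Hira is a knave" must be True — and it is.

Paz is a knight, Hira is a knave, Zane is a knight, Jack is a knave, Ulric is a knight, Pia is a knight, and Eva is a knight.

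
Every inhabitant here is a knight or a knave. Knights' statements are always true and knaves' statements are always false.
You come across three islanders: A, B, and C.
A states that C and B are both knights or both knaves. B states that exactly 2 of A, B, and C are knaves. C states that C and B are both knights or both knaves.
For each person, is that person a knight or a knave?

A is a knave, so "C and B are both knights or both knaves" must be false — and it is.
As a knight, B's statement "exactly 2 of A, B, and C are knaves" should be True; it is.
C is a knave, so "C and B are both knights or both knaves" must be false — and it is.

A is a knave, B is a knight, and C is a knave.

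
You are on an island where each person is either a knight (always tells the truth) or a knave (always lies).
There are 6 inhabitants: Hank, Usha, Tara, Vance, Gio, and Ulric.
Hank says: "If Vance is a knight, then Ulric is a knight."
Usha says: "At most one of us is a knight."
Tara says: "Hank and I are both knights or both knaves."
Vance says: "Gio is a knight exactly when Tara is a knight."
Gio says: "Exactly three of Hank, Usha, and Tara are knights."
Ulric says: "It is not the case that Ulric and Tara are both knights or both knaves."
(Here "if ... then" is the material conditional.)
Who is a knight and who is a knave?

Hank is a knight, Usha is a knave, Tara is a knave, Vance is a knight, Gio is a knave, and Ulric is a knight.

Since Hank is a knight, "if Vance is a knight, then Ulric is a knight" needs to be True, which holds.
Since Usha is a knave, "at most one of us is a knight" needs to be false, which holds.
Tara is a knave, and the claim "Hank and I are both knights or both knaves" is indeed false.
Vance is a knight, so "Gio is a knight exactly when Tara is a knight" must be True — and it is.
Gio is a knave, and the claim "exactly three of Hank, Usha, and Tara are knights" is indeed false.
Ulric is a knight, so "it is not the case that Ulric and Tara are both knights or both knaves" must be True — and it is.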